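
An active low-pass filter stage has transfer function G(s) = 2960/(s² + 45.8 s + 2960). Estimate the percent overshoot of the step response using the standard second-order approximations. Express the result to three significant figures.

Comparing the denominator to s² + 2ζω_n s + ω_n²: ω_n = √2960 = 54.4 rad/s, and 2ζω_n = 45.8 so ζ = 45.8/(2·54.4) = 0.421.
%OS = 100 e^{−πζ/√(1−ζ²)} with ζ = 0.421 gives 23.3%.

%OS ≈ 23.3%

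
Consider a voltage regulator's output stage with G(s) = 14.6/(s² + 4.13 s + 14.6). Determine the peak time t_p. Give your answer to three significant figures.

t_p ≈ 0.977 s

Matching coefficients with s² + 2ζω_n s + ω_n² gives ω_n² = 14.6 ⇒ ω_n = 3.82 rad/s, and ζ = 4.13/(2ω_n) = 0.540.
The damped frequency ω_d = ω_n√(1−ζ²) = 3.21 rad/s. Then t_p = π/ω_d = 0.977 s.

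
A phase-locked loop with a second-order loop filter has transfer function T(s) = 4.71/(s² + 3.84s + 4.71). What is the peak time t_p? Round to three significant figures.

t_p ≈ 3.11 s

Comparing the denominator to s² + 2ζω_n s + ω_n²: ω_n = √4.71 = 2.17 rad/s, and 2ζω_n = 3.84 so ζ = 3.84/(2·2.17) = 0.885.
The damped frequency ω_d = ω_n√(1−ζ²) = 1.01 rad/s. Then t_p = π/ω_d = 3.11 s.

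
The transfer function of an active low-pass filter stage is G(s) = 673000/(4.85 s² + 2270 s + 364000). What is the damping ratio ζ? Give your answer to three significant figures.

ζ ≈ 0.854

Dividing through by 4.85: denominator becomes s² + 468.0 s + 75050.
So ω_n = √75050 = 274 rad/s and ζ = 468.0/(2·274) = 0.854.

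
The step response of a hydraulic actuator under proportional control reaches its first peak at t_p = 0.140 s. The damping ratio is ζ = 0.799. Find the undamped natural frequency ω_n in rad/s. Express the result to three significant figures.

Peak time t_p = π/ω_d, so ω_d = π/t_p = π/0.140 = 22.4 rad/s.
ω_n = ω_d/√(1−ζ²) = 22.4/√0.362 = 37.3 rad/s.

ω_n ≈ 37.3 rad/s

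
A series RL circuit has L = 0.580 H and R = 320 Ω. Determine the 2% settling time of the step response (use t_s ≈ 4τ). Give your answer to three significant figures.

t_s ≈ 0.00725 s

τ = L/R = 0.580/320 = 0.00181 s.
t_s ≈ 4τ = 0.00725 s.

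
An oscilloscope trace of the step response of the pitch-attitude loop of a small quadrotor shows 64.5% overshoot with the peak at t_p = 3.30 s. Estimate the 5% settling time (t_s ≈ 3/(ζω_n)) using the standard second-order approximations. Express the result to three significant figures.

From the overshoot, ζ = −ln(OS)/√(π²+ln²(OS)) = 0.138.
From t_p = π/ω_d, ω_d = π/3.30 = 0.952 rad/s, so ω_n = ω_d/√(1−ζ²) = 0.961 rad/s.
t_s ≈ 3/(ζω_n) = 3/(0.138·0.961) = 22.6 s.

t_s ≈ 22.6 s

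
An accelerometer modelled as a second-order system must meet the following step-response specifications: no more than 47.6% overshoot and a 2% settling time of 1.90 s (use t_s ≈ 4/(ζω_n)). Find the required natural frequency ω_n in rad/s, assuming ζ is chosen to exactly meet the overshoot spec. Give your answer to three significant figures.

ω_n ≈ 9.15 rad/s

Inverting the overshoot relation: ζ = |ln 0.476|/√(π² + ln²0.476) = 0.230.
Then ω_n = 4/(ζ t_s) = 4/(0.230 × 1.90) = 9.15 rad/s.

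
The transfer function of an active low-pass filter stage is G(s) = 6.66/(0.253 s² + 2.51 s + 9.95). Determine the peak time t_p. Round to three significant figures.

Dividing through by 0.253: denominator becomes s² + 9.921 s + 39.33.
So ω_n = √39.33 = 6.27 rad/s and ζ = 9.921/(2·6.27) = 0.791.
ω_d = 6.27·√(1 − 0.791²) = 3.84 rad/s. t_p = π/ω_d = 0.819 s.

t_p ≈ 0.819 s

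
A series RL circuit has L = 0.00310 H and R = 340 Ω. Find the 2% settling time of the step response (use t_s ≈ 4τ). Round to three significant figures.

τ = L/R = 0.00310/340 = 0.00000912 s.
t_s ≈ 4τ = 0.0000365 s.

t_s ≈ 0.0000365 s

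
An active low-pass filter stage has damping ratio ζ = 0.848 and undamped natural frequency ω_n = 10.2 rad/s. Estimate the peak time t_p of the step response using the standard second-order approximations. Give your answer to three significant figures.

t_p ≈ 0.581 s

The damped frequency is ω_d = ω_n√(1−ζ²) = 10.2·√(1−0.719) = 5.41 rad/s.
Peak time t_p = π/ω_d = π/5.41 = 0.581 s.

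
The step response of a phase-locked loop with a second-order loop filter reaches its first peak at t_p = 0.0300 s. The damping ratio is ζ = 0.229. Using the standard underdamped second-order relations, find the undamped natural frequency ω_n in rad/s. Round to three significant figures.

Peak time t_p = π/ω_d, so ω_d = π/t_p = π/0.0300 = 105 rad/s.
ω_n = ω_d/√(1−ζ²) = 105/√0.948 = 108 rad/s.

ω_n ≈ 108 rad/s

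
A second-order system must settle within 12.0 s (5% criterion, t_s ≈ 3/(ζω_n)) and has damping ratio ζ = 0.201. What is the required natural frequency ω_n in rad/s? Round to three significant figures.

Rearranging t_s ≈ 3/(ζω_n) gives ω_n = 3/(ζ·t_s) = 3/(0.201 × 12.0) = 1.24 rad/s.

ω_n ≈ 1.24 rad/s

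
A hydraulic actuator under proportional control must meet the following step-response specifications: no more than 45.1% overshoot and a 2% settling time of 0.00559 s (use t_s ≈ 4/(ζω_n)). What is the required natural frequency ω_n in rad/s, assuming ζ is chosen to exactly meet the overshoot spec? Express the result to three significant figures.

ω_n ≈ 2910 rad/s

From %OS = 100·exp(−πζ/√(1−ζ²)), invert to get ζ = −ln(OS)/√(π² + ln²(OS)) with OS = 0.451.
−ln 0.451 = 0.7963, so ζ = 0.7963/√(π² + 0.6341) = 0.246.
Then ω_n = 4/(ζ t_s) = 4/(0.246 × 0.00559) = 2910 rad/s.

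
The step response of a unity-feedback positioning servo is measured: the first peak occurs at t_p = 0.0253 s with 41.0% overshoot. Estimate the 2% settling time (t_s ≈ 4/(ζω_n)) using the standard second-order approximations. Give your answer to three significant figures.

t_s ≈ 0.114 s

From the overshoot, ζ = −ln(OS)/√(π²+ln²(OS)) = 0.273.
t_p = π/ω_d ⇒ ω_d = 124 rad/s; then ω_n = ω_d/√(1−ζ²) = 129 rad/s.
t_s ≈ 4/(ζω_n) = 4/(0.273·129) = 0.114 s.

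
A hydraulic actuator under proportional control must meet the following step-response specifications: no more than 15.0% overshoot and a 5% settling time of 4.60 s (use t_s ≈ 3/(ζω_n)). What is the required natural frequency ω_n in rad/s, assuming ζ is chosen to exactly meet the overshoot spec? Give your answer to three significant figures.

ω_n ≈ 1.26 rad/s

Inverting the overshoot relation: ζ = |ln 0.150|/√(π² + ln²0.150) = 0.517.
Then ω_n = 3/(ζ t_s) = 3/(0.517 × 4.60) = 1.26 rad/s.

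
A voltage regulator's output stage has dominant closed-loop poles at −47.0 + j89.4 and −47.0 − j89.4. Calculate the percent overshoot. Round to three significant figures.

%OS ≈ 19.2%

With σ = 47.0, ω_d = 89.4: ω_n = √(σ²+ω_d²) = 101 rad/s, ζ = σ/ω_n = 0.465.
%OS = 100·exp(−πζ/√(1−ζ²)) = 19.2%.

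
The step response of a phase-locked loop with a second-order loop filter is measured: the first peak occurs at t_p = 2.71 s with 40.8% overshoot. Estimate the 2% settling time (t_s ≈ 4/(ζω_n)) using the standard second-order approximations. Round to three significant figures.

From the overshoot, ζ = −ln(OS)/√(π²+ln²(OS)) = 0.274.
From t_p = π/ω_d, ω_d = π/2.71 = 1.16 rad/s, so ω_n = ω_d/√(1−ζ²) = 1.21 rad/s.
t_s ≈ 4/(ζω_n) = 4/(0.274·1.21) = 12.1 s.

t_s ≈ 12.1 s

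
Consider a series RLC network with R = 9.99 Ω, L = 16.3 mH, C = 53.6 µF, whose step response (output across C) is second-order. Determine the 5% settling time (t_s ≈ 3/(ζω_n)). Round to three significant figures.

For a series RLC circuit (capacitor voltage as output), ω_n = 1/√(LC) = 1/√(16.3 mH · 53.6 µF) = 1070 rad/s.
ζ = (R/2)·√(C/L) = (9.99/2)·√(53.6 µF/16.3 mH) = 0.286.
t_s ≈ 3/(ζω_n) = 0.00979 s.

t_s ≈ 0.00979 s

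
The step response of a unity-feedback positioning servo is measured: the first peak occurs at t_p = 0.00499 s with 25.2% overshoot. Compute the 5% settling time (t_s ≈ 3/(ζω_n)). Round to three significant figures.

t_s ≈ 0.0109 s

The overshoot fixes ζ = −ln(OS)/√(π²+ln²(OS)) = 0.402.
From t_p = π/ω_d, ω_d = π/0.00499 = 630 rad/s, so ω_n = ω_d/√(1−ζ²) = 688 rad/s.
t_s ≈ 3/(ζω_n) = 3/(0.402·688) = 0.0109 s.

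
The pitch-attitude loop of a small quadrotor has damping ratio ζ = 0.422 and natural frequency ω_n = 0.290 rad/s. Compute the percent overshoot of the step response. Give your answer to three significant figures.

%OS ≈ 23.2%

For an underdamped second-order system, %OS = 100·exp(−πζ/√(1−ζ²)).
πζ/√(1−ζ²) = π·0.422/√(1−0.178) = 1.462, so %OS = 100·e^(−1.462) = 23.2%.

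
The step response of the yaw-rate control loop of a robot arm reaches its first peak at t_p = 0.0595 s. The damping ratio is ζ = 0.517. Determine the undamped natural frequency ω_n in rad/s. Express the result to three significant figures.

ω_n ≈ 61.7 rad/s

Peak time t_p = π/ω_d, so ω_d = π/t_p = π/0.0595 = 52.8 rad/s.
ω_n = ω_d/√(1−ζ²) = 52.8/√0.733 = 61.7 rad/s.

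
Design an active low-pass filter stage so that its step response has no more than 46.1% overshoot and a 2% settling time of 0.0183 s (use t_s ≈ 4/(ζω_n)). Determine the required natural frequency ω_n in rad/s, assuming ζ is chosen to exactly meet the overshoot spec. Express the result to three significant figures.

From %OS = 100·exp(−πζ/√(1−ζ²)), invert to get ζ = −ln(OS)/√(π² + ln²(OS)) with OS = 0.461.
−ln 0.461 = 0.7744, so ζ = 0.7744/√(π² + 0.5996) = 0.239.
From t_s ≈ 4/(ζω_n): ω_n = 4/(ζ·t_s) = 4/(0.239·0.0183) = 913 rad/s.

ω_n ≈ 913 rad/s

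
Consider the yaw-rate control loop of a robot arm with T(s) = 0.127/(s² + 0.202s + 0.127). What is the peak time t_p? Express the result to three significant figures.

Matching coefficients with s² + 2ζω_n s + ω_n² gives ω_n² = 0.127 ⇒ ω_n = 0.356 rad/s, and ζ = 0.202/(2ω_n) = 0.283.
ω_d = 0.356·√(1 − 0.283²) = 0.342 rad/s. Then t_p = π/ω_d = 9.19 s.

t_p ≈ 9.19 s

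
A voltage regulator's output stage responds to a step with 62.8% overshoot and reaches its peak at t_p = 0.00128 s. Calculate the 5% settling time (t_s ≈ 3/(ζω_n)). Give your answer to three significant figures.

ζ from %OS: ζ = |ln 0.628|/√(π²+ln²0.628) = 0.146.
t_p = π/ω_d ⇒ ω_d = 2450 rad/s; then ω_n = ω_d/√(1−ζ²) = 2480 rad/s.
t_s ≈ 3/(ζω_n) = 3/(0.146·2480) = 0.00825 s.

t_s ≈ 0.00825 s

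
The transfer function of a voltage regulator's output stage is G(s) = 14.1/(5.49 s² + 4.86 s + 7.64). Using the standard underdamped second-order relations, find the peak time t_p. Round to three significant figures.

Dividing through by 5.49: denominator becomes s² + 0.8852 s + 1.392.
So ω_n = √1.392 = 1.18 rad/s and ζ = 0.8852/(2·1.18) = 0.375.
ω_d = 1.18·√(1 − 0.375²) = 1.09 rad/s. t_p = π/ω_d = 2.87 s.

t_p ≈ 2.87 s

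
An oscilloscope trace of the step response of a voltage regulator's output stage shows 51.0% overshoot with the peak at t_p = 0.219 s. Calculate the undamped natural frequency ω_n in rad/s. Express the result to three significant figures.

ω_n ≈ 14.7 rad/s

From the overshoot, ζ = −ln(OS)/√(π²+ln²(OS)) = 0.210.
From t_p = π/ω_d, ω_d = π/0.219 = 14.3 rad/s, so ω_n = ω_d/√(1−ζ²) = 14.7 rad/s.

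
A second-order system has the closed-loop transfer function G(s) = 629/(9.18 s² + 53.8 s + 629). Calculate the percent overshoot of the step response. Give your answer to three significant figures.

%OS ≈ 30.4%

Dividing through by 9.18: denominator becomes s² + 5.861 s + 68.52.
So ω_n = √68.52 = 8.28 rad/s and ζ = 5.861/(2·8.28) = 0.354.
Overshoot: exp(−π·0.354/√(1−0.354²)) = 0.304, i.e. 30.4%.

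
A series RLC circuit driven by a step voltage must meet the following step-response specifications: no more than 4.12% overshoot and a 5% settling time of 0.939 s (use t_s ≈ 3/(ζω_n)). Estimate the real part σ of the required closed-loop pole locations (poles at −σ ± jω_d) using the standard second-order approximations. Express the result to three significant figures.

σ ≈ 3.19

The settling-time spec alone fixes σ = ζω_n = 3/t_s = 3/0.939 = 3.19.
(Overshoot then fixes ζ = 0.712 and hence ω_d = σ·√(1−ζ²)/ζ = 3.15 rad/s.)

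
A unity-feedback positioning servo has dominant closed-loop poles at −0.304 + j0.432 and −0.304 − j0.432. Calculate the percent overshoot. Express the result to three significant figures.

%OS ≈ 11.0%

The poles are at −σ ± jω_d with σ = 0.304 and ω_d = 0.432, so ω_n = √(σ²+ω_d²) = 0.528 rad/s and ζ = σ/ω_n = 0.575.
%OS = 100 e^{−πζ/√(1−ζ²)} with ζ = 0.575 gives 11.0%.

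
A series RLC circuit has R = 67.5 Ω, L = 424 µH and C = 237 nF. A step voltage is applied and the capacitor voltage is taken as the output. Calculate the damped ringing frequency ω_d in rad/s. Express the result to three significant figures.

For a series RLC circuit (capacitor voltage as output), ω_n = 1/√(LC) = 1/√(424 µH · 237 nF) = 99800 rad/s.
ζ = (R/2)·√(C/L) = (67.5/2)·√(237 nF/424 µH) = 0.798.
ω_d = ω_n√(1−ζ²) = 60100 rad/s.

ω_d ≈ 60100 rad/s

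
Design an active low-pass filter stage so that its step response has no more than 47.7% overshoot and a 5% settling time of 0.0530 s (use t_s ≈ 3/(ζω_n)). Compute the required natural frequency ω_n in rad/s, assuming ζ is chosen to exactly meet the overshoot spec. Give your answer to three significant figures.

ω_n ≈ 247 rad/s

From %OS = 100·exp(−πζ/√(1−ζ²)), invert to get ζ = −ln(OS)/√(π² + ln²(OS)) with OS = 0.477.
−ln 0.477 = 0.7402, so ζ = 0.7402/√(π² + 0.5480) = 0.229.
From t_s ≈ 3/(ζω_n): ω_n = 3/(ζ·t_s) = 3/(0.229·0.0530) = 247 rad/s.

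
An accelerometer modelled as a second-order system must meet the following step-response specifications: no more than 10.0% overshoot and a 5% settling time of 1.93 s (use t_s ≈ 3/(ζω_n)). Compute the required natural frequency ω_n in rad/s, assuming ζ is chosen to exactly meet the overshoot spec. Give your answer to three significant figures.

ω_n ≈ 2.63 rad/s

ζ = −ln(OS)/√(π² + (ln OS)²). With OS = 0.100, ln OS = −2.303 and ζ = 2.303/3.895 = 0.591.
From t_s ≈ 3/(ζω_n): ω_n = 3/(ζ·t_s) = 3/(0.591·1.93) = 2.63 rad/s.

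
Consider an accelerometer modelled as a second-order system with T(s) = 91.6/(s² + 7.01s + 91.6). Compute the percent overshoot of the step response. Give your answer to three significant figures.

%OS ≈ 29.0%

Comparing the denominator to s² + 2ζω_n s + ω_n²: ω_n = √91.6 = 9.57 rad/s, and 2ζω_n = 7.01 so ζ = 7.01/(2·9.57) = 0.366.
%OS = 100·exp(−πζ/√(1−ζ²)) = 29.0%.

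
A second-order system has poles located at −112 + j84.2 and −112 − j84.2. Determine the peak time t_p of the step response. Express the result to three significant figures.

t_p ≈ 0.0373 s

t_p = π/ω_d with ω_d = 84.2 (the imaginary part), so t_p = 0.0373 s.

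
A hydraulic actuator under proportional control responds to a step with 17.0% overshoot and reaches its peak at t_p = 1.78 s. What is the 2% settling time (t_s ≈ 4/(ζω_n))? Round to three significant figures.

t_s ≈ 4.02 s

The overshoot fixes ζ = −ln(OS)/√(π²+ln²(OS)) = 0.491.
t_p = π/ω_d ⇒ ω_d = 1.76 rad/s; then ω_n = ω_d/√(1−ζ²) = 2.03 rad/s.
t_s ≈ 4/(ζω_n) = 4/(0.491·2.03) = 4.02 s.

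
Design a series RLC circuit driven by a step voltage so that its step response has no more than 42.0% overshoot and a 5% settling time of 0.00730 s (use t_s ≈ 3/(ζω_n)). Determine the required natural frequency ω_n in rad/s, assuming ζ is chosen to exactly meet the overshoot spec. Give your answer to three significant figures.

From %OS = 100·exp(−πζ/√(1−ζ²)), invert to get ζ = −ln(OS)/√(π² + ln²(OS)) with OS = 0.420.
−ln 0.420 = 0.8675, so ζ = 0.8675/√(π² + 0.7526) = 0.266.
Then ω_n = 3/(ζ t_s) = 3/(0.266 × 0.00730) = 1540 rad/s.

ω_n ≈ 1540 rad/s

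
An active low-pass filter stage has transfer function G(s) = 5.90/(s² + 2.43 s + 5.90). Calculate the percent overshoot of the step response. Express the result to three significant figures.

%OS ≈ 16.3%

ω_n = √5.90 = 2.43 rad/s; ζ = 2.43/(2·2.43) = 0.500.
%OS = 100·exp(−πζ/√(1−ζ²)) = 16.3%.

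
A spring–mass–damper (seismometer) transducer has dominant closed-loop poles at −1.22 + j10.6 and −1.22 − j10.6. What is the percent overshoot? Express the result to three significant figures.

%OS ≈ 69.7%

|pole| = ω_n = √(1.22² + 10.6²) = 10.7 rad/s; ζ = cos θ = σ/ω_n = 0.114.
%OS = 100 e^{−πζ/√(1−ζ²)} with ζ = 0.114 gives 69.7%.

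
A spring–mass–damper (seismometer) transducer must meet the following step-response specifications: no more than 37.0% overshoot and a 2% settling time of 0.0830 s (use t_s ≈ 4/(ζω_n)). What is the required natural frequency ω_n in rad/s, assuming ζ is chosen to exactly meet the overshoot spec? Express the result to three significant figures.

From %OS = 100·exp(−πζ/√(1−ζ²)), invert to get ζ = −ln(OS)/√(π² + ln²(OS)) with OS = 0.370.
−ln 0.370 = 0.9943, so ζ = 0.9943/√(π² + 0.9885) = 0.302.
Then ω_n = 4/(ζ t_s) = 4/(0.302 × 0.0830) = 160 rad/s.

ω_n ≈ 160 rad/s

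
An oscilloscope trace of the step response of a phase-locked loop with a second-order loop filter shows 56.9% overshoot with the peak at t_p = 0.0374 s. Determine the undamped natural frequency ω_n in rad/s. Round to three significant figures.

ω_n ≈ 85.3 rad/s

ζ from %OS: ζ = |ln 0.569|/√(π²+ln²0.569) = 0.177.
From t_p = π/ω_d, ω_d = π/0.0374 = 84.0 rad/s, so ω_n = ω_d/√(1−ζ²) = 85.3 rad/s.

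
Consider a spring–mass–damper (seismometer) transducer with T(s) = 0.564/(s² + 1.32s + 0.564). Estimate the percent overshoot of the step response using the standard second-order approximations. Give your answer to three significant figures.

%OS ≈ 0.307%

ω_n = √0.564 = 0.751 rad/s; ζ = 1.32/(2·0.751) = 0.879.
%OS = 100·exp(−πζ/√(1−ζ²)) = 0.307%.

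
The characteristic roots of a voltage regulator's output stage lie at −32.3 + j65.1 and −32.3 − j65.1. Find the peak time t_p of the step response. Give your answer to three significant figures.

t_p = π/ω_d with ω_d = 65.1 (the imaginary part), so t_p = 0.0483 s.

t_p ≈ 0.0483 s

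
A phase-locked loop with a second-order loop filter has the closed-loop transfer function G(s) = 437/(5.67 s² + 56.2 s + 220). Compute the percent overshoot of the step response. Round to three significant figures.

Dividing through by 5.67: denominator becomes s² + 9.912 s + 38.80.
So ω_n = √38.80 = 6.23 rad/s and ζ = 9.912/(2·6.23) = 0.796.
Overshoot: exp(−π·0.796/√(1−0.796²)) = 0.0161, i.e. 1.61%.

%OS ≈ 1.61%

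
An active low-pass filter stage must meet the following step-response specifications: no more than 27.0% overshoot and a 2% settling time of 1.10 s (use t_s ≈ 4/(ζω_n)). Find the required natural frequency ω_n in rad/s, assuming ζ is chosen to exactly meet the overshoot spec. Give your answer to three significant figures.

ω_n ≈ 9.45 rad/s

From %OS = 100·exp(−πζ/√(1−ζ²)), invert to get ζ = −ln(OS)/√(π² + ln²(OS)) with OS = 0.270.
−ln 0.270 = 1.309, so ζ = 1.309/√(π² + 1.714) = 0.385.
From t_s ≈ 4/(ζω_n): ω_n = 4/(ζ·t_s) = 4/(0.385·1.10) = 9.45 rad/s.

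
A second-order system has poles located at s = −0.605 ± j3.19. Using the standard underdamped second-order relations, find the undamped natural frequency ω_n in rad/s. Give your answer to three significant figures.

With σ = 0.605, ω_d = 3.19: ω_n = √(σ²+ω_d²) = 3.25 rad/s, ζ = σ/ω_n = 0.186.

ω_n ≈ 3.25 rad/s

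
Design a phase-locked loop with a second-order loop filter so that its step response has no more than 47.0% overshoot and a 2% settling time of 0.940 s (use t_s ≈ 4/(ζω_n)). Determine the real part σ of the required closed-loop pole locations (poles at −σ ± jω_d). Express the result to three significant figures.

The settling-time spec alone fixes σ = ζω_n = 4/t_s = 4/0.940 = 4.26.
(Overshoot then fixes ζ = 0.234 and hence ω_d = σ·√(1−ζ²)/ζ = 17.7 rad/s.)

σ ≈ 4.26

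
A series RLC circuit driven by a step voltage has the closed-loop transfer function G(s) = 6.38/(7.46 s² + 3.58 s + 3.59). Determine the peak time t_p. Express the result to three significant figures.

t_p ≈ 4.83 s

Dividing through by 7.46: denominator becomes s² + 0.4799 s + 0.4812.
So ω_n = √0.4812 = 0.694 rad/s and ζ = 0.4799/(2·0.694) = 0.346.
ω_d = 0.694·√(1 − 0.346²) = 0.651 rad/s. t_p = π/ω_d = 4.83 s.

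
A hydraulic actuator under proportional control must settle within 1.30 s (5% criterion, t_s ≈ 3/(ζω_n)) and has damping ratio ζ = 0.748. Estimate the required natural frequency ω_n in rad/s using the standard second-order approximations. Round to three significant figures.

Rearranging t_s ≈ 3/(ζω_n) gives ω_n = 3/(ζ·t_s) = 3/(0.748 × 1.30) = 3.09 rad/s.

ω_n ≈ 3.09 rad/s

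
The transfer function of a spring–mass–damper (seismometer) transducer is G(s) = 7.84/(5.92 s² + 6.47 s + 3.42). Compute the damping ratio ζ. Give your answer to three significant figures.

ζ ≈ 0.719

Dividing through by 5.92: denominator becomes s² + 1.093 s + 0.5777.
So ω_n = √0.5777 = 0.760 rad/s and ζ = 1.093/(2·0.760) = 0.719.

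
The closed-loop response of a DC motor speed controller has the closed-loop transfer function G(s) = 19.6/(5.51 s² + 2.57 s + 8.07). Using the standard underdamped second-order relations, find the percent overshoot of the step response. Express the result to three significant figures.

%OS ≈ 54.0%

Dividing through by 5.51: denominator becomes s² + 0.4664 s + 1.465.
So ω_n = √1.465 = 1.21 rad/s and ζ = 0.4664/(2·1.21) = 0.193.
%OS = 100 e^{−πζ/√(1−ζ²)} with ζ = 0.193 gives 54.0%.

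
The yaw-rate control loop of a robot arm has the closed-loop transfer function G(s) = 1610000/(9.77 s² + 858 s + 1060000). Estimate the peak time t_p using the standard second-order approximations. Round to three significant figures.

t_p ≈ 0.00962 s

Dividing through by 9.77: denominator becomes s² + 87.82 s + 108500.
So ω_n = √108500 = 329 rad/s and ζ = 87.82/(2·329) = 0.133.
ω_d = ω_n√(1−ζ²) = 326 rad/s. t_p = π/ω_d = 0.00962 s.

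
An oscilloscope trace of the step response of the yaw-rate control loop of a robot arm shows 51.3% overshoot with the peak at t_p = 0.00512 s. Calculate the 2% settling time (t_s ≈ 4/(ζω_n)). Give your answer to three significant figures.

t_s ≈ 0.0307 s

The overshoot fixes ζ = −ln(OS)/√(π²+ln²(OS)) = 0.208.
t_p = π/ω_d ⇒ ω_d = 614 rad/s; then ω_n = ω_d/√(1−ζ²) = 627 rad/s.
t_s ≈ 4/(ζω_n) = 4/(0.208·627) = 0.0307 s.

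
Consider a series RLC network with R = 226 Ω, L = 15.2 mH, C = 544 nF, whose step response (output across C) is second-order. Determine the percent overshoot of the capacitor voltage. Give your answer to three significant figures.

For a series RLC circuit (capacitor voltage as output), ω_n = 1/√(LC) = 1/√(15.2 mH · 544 nF) = 11000 rad/s.
ζ = (R/2)·√(C/L) = (226/2)·√(544 nF/15.2 mH) = 0.676.
%OS = 100 e^{−πζ/√(1−ζ²)} with ζ = 0.676 gives 5.60%.

%OS ≈ 5.60%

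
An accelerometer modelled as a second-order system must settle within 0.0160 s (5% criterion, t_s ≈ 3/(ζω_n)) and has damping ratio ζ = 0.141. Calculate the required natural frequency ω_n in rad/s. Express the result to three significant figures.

ω_n ≈ 1330 rad/s

Rearranging t_s ≈ 3/(ζω_n) gives ω_n = 3/(ζ·t_s) = 3/(0.141 × 0.0160) = 1330 rad/s.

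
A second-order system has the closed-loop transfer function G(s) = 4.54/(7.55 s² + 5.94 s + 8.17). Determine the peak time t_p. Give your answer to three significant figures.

t_p ≈ 3.26 s

Dividing through by 7.55: denominator becomes s² + 0.7868 s + 1.082.
So ω_n = √1.082 = 1.04 rad/s and ζ = 0.7868/(2·1.04) = 0.378.
ω_d = ω_n√(1−ζ²) = 0.963 rad/s. t_p = π/ω_d = 3.26 s.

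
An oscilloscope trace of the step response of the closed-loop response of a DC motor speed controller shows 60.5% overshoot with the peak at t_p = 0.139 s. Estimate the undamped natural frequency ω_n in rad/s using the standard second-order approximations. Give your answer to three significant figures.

ζ from %OS: ζ = |ln 0.605|/√(π²+ln²0.605) = 0.158.
t_p = π/ω_d ⇒ ω_d = 22.6 rad/s; then ω_n = ω_d/√(1−ζ²) = 22.9 rad/s.

ω_n ≈ 22.9 rad/s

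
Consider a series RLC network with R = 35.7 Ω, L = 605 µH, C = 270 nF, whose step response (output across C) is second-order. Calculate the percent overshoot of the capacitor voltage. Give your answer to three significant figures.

For a series RLC circuit (capacitor voltage as output), ω_n = 1/√(LC) = 1/√(605 µH · 270 nF) = 78200 rad/s.
ζ = (R/2)·√(C/L) = (35.7/2)·√(270 nF/605 µH) = 0.377.
%OS = 100 e^{−πζ/√(1−ζ²)} with ζ = 0.377 gives 27.8%.

%OS ≈ 27.8%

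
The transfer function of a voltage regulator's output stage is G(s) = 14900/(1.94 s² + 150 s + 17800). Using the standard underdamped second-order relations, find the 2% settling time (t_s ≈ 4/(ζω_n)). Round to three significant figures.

t_s ≈ 0.103 s

Dividing through by 1.94: denominator becomes s² + 77.32 s + 9175.
So ω_n = √9175 = 95.8 rad/s and ζ = 77.32/(2·95.8) = 0.404.
t_s ≈ 4/(ζω_n) = 0.103 s.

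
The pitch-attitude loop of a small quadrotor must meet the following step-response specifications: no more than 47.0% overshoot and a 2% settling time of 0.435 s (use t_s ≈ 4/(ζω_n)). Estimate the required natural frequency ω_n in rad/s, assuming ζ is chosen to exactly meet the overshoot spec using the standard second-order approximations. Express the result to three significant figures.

ω_n ≈ 39.4 rad/s

Inverting the overshoot relation: ζ = |ln 0.470|/√(π² + ln²0.470) = 0.234.
From t_s ≈ 4/(ζω_n): ω_n = 4/(ζ·t_s) = 4/(0.234·0.435) = 39.4 rad/s.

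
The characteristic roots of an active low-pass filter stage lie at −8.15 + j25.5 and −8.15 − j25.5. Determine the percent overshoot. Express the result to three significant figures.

The poles are at −σ ± jω_d with σ = 8.15 and ω_d = 25.5, so ω_n = √(σ²+ω_d²) = 26.8 rad/s and ζ = σ/ω_n = 0.304.
Overshoot: exp(−π·0.304/√(1−0.304²)) = 0.366, i.e. 36.6%.

%OS ≈ 36.6%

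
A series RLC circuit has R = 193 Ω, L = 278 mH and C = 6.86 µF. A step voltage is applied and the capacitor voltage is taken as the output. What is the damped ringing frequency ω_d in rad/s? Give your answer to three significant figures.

ω_d ≈ 636 rad/s

For a series RLC circuit (capacitor voltage as output), ω_n = 1/√(LC) = 1/√(278 mH · 6.86 µF) = 724 rad/s.
ζ = (R/2)·√(C/L) = (193/2)·√(6.86 µF/278 mH) = 0.479.
ω_d = 724·√(1 − 0.479²) = 636 rad/s.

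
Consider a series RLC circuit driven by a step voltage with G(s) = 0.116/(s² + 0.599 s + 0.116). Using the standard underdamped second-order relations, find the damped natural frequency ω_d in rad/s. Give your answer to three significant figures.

Comparing the denominator to s² + 2ζω_n s + ω_n²: ω_n = √0.116 = 0.341 rad/s, and 2ζω_n = 0.599 so ζ = 0.599/(2·0.341) = 0.879.
ω_d = 0.341·√(1 − 0.879²) = 0.162 rad/s.

ω_d ≈ 0.162 rad/s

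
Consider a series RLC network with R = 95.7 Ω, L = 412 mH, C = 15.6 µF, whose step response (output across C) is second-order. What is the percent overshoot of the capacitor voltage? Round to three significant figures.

For a series RLC circuit (capacitor voltage as output), ω_n = 1/√(LC) = 1/√(412 mH · 15.6 µF) = 394 rad/s.
ζ = (R/2)·√(C/L) = (95.7/2)·√(15.6 µF/412 mH) = 0.294.
%OS = 100 e^{−πζ/√(1−ζ²)} with ζ = 0.294 gives 38.0%.

%OS ≈ 38.0%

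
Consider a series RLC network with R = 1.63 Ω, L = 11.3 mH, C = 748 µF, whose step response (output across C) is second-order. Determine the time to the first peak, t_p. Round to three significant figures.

For a series RLC circuit (capacitor voltage as output), ω_n = 1/√(LC) = 1/√(11.3 mH · 748 µF) = 344 rad/s.
ζ = (R/2)·√(C/L) = (1.63/2)·√(748 µF/11.3 mH) = 0.210.
ω_d = 344·√(1 − 0.210²) = 336 rad/s. t_p = π/ω_d = 0.00934 s.

t_p ≈ 0.00934 s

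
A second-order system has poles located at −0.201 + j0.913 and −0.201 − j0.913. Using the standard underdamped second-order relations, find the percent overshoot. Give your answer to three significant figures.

%OS ≈ 50.1%

With σ = 0.201, ω_d = 0.913: ω_n = √(σ²+ω_d²) = 0.935 rad/s, ζ = σ/ω_n = 0.215.
Overshoot: exp(−π·0.215/√(1−0.215²)) = 0.501, i.e. 50.1%.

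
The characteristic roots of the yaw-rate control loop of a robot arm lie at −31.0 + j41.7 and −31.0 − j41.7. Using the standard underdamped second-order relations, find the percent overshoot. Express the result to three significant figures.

With σ = 31.0, ω_d = 41.7: ω_n = √(σ²+ω_d²) = 52.0 rad/s, ζ = σ/ω_n = 0.597.
Overshoot: exp(−π·0.597/√(1−0.597²)) = 0.0968, i.e. 9.68%.

%OS ≈ 9.68%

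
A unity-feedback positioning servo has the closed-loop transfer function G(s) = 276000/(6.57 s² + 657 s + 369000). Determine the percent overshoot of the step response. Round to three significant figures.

%OS ≈ 50.8%

Dividing through by 6.57: denominator becomes s² + 100.0 s + 56160.
So ω_n = √56160 = 237 rad/s and ζ = 100.0/(2·237) = 0.211.
%OS = 100 e^{−πζ/√(1−ζ²)} with ζ = 0.211 gives 50.8%.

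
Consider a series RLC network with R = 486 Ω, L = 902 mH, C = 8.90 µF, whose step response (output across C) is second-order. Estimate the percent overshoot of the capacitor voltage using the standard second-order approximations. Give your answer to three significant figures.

For a series RLC circuit (capacitor voltage as output), ω_n = 1/√(LC) = 1/√(902 mH · 8.90 µF) = 353 rad/s.
ζ = (R/2)·√(C/L) = (486/2)·√(8.90 µF/902 mH) = 0.763.
%OS = 100 e^{−πζ/√(1−ζ²)} with ζ = 0.763 gives 2.44%.

%OS ≈ 2.44%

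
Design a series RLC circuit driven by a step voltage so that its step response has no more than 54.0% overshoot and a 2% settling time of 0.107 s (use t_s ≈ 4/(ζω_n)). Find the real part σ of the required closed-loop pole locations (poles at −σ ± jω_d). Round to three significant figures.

The settling-time spec alone fixes σ = ζω_n = 4/t_s = 4/0.107 = 37.4.
(Overshoot then fixes ζ = 0.192 and hence ω_d = σ·√(1−ζ²)/ζ = 191 rad/s.)

σ ≈ 37.4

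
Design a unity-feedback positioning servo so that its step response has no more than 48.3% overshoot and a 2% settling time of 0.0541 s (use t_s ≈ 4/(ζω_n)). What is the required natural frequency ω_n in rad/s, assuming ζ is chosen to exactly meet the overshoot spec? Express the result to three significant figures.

Inverting the overshoot relation: ζ = |ln 0.483|/√(π² + ln²0.483) = 0.226.
From t_s ≈ 4/(ζω_n): ω_n = 4/(ζ·t_s) = 4/(0.226·0.0541) = 328 rad/s.

ω_n ≈ 328 rad/s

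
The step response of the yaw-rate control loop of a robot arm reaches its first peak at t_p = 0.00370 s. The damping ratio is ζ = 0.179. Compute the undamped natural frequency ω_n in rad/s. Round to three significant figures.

Peak time t_p = π/ω_d, so ω_d = π/t_p = π/0.00370 = 849 rad/s.
ω_n = ω_d/√(1−ζ²) = 849/√0.968 = 863 rad/s.

ω_n ≈ 863 rad/s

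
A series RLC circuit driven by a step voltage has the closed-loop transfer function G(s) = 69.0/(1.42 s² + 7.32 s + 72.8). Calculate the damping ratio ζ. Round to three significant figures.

Dividing through by 1.42: denominator becomes s² + 5.155 s + 51.27.
So ω_n = √51.27 = 7.16 rad/s and ζ = 5.155/(2·7.16) = 0.360.

ζ ≈ 0.360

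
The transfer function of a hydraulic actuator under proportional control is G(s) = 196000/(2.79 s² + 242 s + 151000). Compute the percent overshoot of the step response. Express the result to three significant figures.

%OS ≈ 55.1%

Dividing through by 2.79: denominator becomes s² + 86.74 s + 54120.
So ω_n = √54120 = 233 rad/s and ζ = 86.74/(2·233) = 0.186.
%OS = 100 e^{−πζ/√(1−ζ²)} with ζ = 0.186 gives 55.1%.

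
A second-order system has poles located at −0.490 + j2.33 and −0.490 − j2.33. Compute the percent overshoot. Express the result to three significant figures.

|pole| = ω_n = √(0.490² + 2.33²) = 2.38 rad/s; ζ = cos θ = σ/ω_n = 0.206.
%OS = 100 e^{−πζ/√(1−ζ²)} with ζ = 0.206 gives 51.7%.

%OS ≈ 51.7%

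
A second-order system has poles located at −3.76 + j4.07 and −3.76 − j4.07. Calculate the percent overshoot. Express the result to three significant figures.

The poles are at −σ ± jω_d with σ = 3.76 and ω_d = 4.07, so ω_n = √(σ²+ω_d²) = 5.54 rad/s and ζ = σ/ω_n = 0.679.
%OS = 100 e^{−πζ/√(1−ζ²)} with ζ = 0.679 gives 5.49%.

%OS ≈ 5.49%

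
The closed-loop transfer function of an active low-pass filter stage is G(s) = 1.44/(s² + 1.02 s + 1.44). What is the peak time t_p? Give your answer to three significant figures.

ω_n = √1.44 = 1.20 rad/s; ζ = 1.02/(2·1.20) = 0.425.
ω_d = ω_n√(1−ζ²) = 1.09 rad/s. Then t_p = π/ω_d = 2.89 s.

t_p ≈ 2.89 s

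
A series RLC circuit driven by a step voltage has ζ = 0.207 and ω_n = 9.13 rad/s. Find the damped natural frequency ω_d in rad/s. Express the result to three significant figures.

ω_d ≈ 8.93 rad/s

ω_d = ω_n√(1−ζ²) = 9.13·√0.957 = 8.93 rad/s.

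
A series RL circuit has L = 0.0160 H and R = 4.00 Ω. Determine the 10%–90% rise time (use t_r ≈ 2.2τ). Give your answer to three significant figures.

τ = L/R = 0.0160/4.00 = 0.00400 s.
t_r ≈ 2.2τ = 0.00880 s.

t_r ≈ 0.00880 s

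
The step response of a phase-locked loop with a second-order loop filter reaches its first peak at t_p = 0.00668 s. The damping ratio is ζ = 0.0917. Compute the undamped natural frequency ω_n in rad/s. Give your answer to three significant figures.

ω_n ≈ 472 rad/s

Peak time t_p = π/ω_d, so ω_d = π/t_p = π/0.00668 = 470 rad/s.
ω_n = ω_d/√(1−ζ²) = 470/√0.992 = 472 rad/s.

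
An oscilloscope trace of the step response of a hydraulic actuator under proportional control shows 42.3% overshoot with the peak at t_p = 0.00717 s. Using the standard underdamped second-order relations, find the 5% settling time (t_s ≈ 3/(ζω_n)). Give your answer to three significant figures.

t_s ≈ 0.0250 s

The overshoot fixes ζ = −ln(OS)/√(π²+ln²(OS)) = 0.264.
From t_p = π/ω_d, ω_d = π/0.00717 = 438 rad/s, so ω_n = ω_d/√(1−ζ²) = 454 rad/s.
t_s ≈ 3/(ζω_n) = 3/(0.264·454) = 0.0250 s.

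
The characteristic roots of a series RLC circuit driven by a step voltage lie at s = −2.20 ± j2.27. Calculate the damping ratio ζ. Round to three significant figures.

|pole| = ω_n = √(2.20² + 2.27²) = 3.16 rad/s; ζ = cos θ = σ/ω_n = 0.696.

ζ ≈ 0.696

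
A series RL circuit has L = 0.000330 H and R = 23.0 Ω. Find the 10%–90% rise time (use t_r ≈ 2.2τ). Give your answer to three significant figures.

τ = L/R = 0.000330/23.0 = 0.0000143 s.
t_r ≈ 2.2τ = 0.0000316 s.

t_r ≈ 0.0000316 s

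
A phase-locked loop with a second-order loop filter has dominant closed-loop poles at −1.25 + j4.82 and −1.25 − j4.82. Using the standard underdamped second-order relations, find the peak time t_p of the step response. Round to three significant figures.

t_p ≈ 0.652 s

t_p = π/ω_d with ω_d = 4.82 (the imaginary part), so t_p = 0.652 s.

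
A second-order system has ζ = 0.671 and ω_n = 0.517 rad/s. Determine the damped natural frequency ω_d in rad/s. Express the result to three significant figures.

ω_d = ω_n√(1−ζ²) = 0.517·√0.550 = 0.383 rad/s.

ω_d ≈ 0.383 rad/s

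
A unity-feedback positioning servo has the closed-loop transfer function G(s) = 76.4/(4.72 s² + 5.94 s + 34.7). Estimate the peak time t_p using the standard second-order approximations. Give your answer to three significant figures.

Dividing through by 4.72: denominator becomes s² + 1.258 s + 7.352.
So ω_n = √7.352 = 2.71 rad/s and ζ = 1.258/(2·2.71) = 0.232.
ω_d = 2.71·√(1 − 0.232²) = 2.64 rad/s. t_p = π/ω_d = 1.19 s.

t_p ≈ 1.19 s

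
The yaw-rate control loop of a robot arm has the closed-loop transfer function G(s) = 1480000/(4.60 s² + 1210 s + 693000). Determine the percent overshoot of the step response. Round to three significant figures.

Dividing through by 4.60: denominator becomes s² + 263.0 s + 150700.
So ω_n = √150700 = 388 rad/s and ζ = 263.0/(2·388) = 0.339.
Overshoot: exp(−π·0.339/√(1−0.339²)) = 0.323, i.e. 32.3%.

%OS ≈ 32.3%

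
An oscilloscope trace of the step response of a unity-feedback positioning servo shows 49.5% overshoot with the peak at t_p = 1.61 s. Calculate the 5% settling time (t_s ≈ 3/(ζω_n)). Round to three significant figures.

t_s ≈ 6.87 s

From the overshoot, ζ = −ln(OS)/√(π²+ln²(OS)) = 0.218.
t_p = π/ω_d ⇒ ω_d = 1.95 rad/s; then ω_n = ω_d/√(1−ζ²) = 2.00 rad/s.
t_s ≈ 3/(ζω_n) = 3/(0.218·2.00) = 6.87 s.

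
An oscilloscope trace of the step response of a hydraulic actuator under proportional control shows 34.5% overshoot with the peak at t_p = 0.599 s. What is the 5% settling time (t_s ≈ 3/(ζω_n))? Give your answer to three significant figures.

ζ from %OS: ζ = |ln 0.345|/√(π²+ln²0.345) = 0.321.
t_p = π/ω_d ⇒ ω_d = 5.24 rad/s; then ω_n = ω_d/√(1−ζ²) = 5.54 rad/s.
t_s ≈ 3/(ζω_n) = 3/(0.321·5.54) = 1.69 s.

t_s ≈ 1.69 s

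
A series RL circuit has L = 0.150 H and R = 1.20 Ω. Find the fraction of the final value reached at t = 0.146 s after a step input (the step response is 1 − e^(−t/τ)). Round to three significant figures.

τ = L/R = 0.150/1.20 = 0.125 s.
y(t)/y_∞ = 1 − e^(−t/τ) = 1 − e^(−0.146/0.125) = 1 − e^(−1.17) = 0.689.

y/y_∞ ≈ 0.689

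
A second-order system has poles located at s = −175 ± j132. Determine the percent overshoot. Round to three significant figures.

|pole| = ω_n = √(175² + 132²) = 219 rad/s; ζ = cos θ = σ/ω_n = 0.798.
%OS = 100·exp(−πζ/√(1−ζ²)) = 1.55%.

%OS ≈ 1.55%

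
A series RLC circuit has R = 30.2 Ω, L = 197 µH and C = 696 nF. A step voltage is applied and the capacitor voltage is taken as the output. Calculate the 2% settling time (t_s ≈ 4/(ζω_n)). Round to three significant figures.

t_s ≈ 0.0000522 s

For a series RLC circuit (capacitor voltage as output), ω_n = 1/√(LC) = 1/√(197 µH · 696 nF) = 85400 rad/s.
ζ = (R/2)·√(C/L) = (30.2/2)·√(696 nF/197 µH) = 0.898.
t_s ≈ 4/(ζω_n) = 0.0000522 s.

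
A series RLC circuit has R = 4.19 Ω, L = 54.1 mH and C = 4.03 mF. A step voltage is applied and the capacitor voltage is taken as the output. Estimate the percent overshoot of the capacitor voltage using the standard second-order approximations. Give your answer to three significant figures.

%OS ≈ 11.2%

For a series RLC circuit (capacitor voltage as output), ω_n = 1/√(LC) = 1/√(54.1 mH · 4.03 mF) = 67.7 rad/s.
ζ = (R/2)·√(C/L) = (4.19/2)·√(4.03 mF/54.1 mH) = 0.572.
%OS = 100 e^{−πζ/√(1−ζ²)} with ζ = 0.572 gives 11.2%.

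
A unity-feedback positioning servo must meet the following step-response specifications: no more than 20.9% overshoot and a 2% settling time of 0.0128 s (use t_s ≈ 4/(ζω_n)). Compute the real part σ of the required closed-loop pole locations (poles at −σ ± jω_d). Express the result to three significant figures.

σ ≈ 312

The settling-time spec alone fixes σ = ζω_n = 4/t_s = 4/0.0128 = 312.
(Overshoot then fixes ζ = 0.446 and hence ω_d = σ·√(1−ζ²)/ζ = 627 rad/s.)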